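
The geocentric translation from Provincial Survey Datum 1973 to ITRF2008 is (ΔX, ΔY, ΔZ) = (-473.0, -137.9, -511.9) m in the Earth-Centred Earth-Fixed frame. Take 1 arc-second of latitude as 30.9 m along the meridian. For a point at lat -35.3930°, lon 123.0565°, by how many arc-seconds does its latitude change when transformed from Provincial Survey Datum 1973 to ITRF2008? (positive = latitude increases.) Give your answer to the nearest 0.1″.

Δφ = -10.8″

sin φ = -0.579182, cos φ = 0.815199, sin λ = 0.838133, cos λ = -0.545466.
North component: ΔN = −sin φ cos λ·ΔX − sin φ sin λ·ΔY + cos φ·ΔZ = −(-0.579182)(-0.545466)(-473.0) − (-0.579182)(0.838133)(-137.9) + (0.815199)(-511.9) = -334.81 m.
1° of latitude spans 3600 × 30.90 = 111240 m, so Δφ = -334.81 / 111240 × 3600 = -10.835″.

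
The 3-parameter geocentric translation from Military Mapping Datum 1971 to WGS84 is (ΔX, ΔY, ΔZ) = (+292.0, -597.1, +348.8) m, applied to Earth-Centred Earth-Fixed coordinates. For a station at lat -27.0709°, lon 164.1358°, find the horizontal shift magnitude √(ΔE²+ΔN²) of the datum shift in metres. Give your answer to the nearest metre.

The local east axis at (φ, λ) is (−sin λ, cos λ, 0), so ΔE = −sin(164.1358°)·292.0 + cos(164.1358°)·(-597.1) = 494.54 m.
The local north axis is (−sin φ cos λ, −sin φ sin λ, cos φ), giving ΔN = -127.826 − 74.281 + 310.587 = 108.48 m.
Horizontal magnitude = √(ΔE² + ΔN²) = √(494.54² + 108.48²) = 506.30 m.

506 m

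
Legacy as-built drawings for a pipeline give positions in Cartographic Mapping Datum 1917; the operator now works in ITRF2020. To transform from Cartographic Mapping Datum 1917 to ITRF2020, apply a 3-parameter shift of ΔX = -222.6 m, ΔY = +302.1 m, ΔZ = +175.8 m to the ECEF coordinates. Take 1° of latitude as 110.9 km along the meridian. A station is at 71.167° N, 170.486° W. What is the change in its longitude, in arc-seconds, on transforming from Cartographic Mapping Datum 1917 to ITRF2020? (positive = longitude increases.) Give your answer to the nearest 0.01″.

sin φ = 0.946463, cos φ = 0.322811, sin λ = -0.165289, cos λ = -0.986245.
East component: ΔE = −sin λ·ΔX + cos λ·ΔY = −(-0.165289)(-222.6) + (-0.986245)(302.1) = -334.74 m.
1° of latitude spans 110900 m; at latitude φ, 1° of longitude spans that × cos φ = 35799.7 m, so Δλ = -334.74 / 35799.7 × 3600 = -33.661″.

Δλ = -33.66″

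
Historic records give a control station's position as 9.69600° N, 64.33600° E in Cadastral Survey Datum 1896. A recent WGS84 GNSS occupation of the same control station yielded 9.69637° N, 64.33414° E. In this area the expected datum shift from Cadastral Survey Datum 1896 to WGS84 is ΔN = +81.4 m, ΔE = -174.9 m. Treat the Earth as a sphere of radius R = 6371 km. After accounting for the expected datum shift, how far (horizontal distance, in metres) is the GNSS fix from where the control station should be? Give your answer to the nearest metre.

50 m

Observed coordinate differences: Δφ = +0.00037°, Δλ = -0.00186°.
Converting to metres (1° lat = 111195 m, cos φ = 0.985715): observed ΔN = 41.1 m, observed ΔE = -203.9 m.
Subtracting the expected shift leaves a residual of 41.1 − (81.4) = -40.3 m north and -203.9 − (-174.9) = -29.0 m east.
Residual distance = √((-40.3)² + (-29.0)²) = 49.6 m.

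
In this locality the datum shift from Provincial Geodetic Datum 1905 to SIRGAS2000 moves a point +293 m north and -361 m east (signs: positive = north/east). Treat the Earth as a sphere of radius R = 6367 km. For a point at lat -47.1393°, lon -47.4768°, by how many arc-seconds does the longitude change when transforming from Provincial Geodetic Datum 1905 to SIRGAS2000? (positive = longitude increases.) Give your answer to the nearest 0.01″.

Δλ = -17.19″

At latitude -47.1393°, cos φ = 0.680218.
One radian of longitude at latitude φ spans R cos φ, so Δλ = ΔE / (R cos φ) = -361.0 / (6367000 × 0.680218) = -8.3354e-05 rad = -17.193″.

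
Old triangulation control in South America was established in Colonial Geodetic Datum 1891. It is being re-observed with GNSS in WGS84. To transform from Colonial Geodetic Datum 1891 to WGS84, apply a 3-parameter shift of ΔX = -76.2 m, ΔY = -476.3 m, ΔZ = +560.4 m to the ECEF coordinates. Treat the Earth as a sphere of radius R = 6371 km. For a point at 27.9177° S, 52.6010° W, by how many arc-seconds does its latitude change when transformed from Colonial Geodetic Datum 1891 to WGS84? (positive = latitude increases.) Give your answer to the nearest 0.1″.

sin φ = -0.468203, cos φ = 0.883621, sin λ = -0.794425, cos λ = 0.607362.
North component: ΔN = −sin φ cos λ·ΔX − sin φ sin λ·ΔY + cos φ·ΔZ = −(-0.468203)(0.607362)(-76.2) − (-0.468203)(-0.794425)(-476.3) + (0.883621)(560.4) = 650.67 m.
1° of latitude spans πR/180 = 111195 m, so Δφ = 650.67 / 111195 × 3600 = 21.066″.

Δφ = 21.1″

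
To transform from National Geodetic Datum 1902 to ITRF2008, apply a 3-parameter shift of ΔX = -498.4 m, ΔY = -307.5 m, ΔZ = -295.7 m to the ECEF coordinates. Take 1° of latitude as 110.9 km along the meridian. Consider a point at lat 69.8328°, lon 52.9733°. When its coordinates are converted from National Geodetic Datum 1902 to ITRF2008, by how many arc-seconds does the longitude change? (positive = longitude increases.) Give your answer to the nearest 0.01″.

sin φ = 0.938691, cos φ = 0.344761, sin λ = 0.798355, cos λ = 0.602187.
East component: ΔE = −sin λ·ΔX + cos λ·ΔY = −(0.798355)(-498.4) + (0.602187)(-307.5) = 212.73 m.
1° of latitude spans 110900 m; at latitude φ, 1° of longitude spans that × cos φ = 38234.0 m, so Δλ = 212.73 / 38234.0 × 3600 = 20.030″.

Δλ = 20.03″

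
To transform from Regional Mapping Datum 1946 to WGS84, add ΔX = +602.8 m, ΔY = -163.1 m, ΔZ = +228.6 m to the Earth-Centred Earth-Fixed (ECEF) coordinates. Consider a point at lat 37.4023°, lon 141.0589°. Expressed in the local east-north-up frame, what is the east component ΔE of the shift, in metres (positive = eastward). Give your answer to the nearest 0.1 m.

ΔE = -252.0 m

At φ = 37.4023°, λ = 141.0589°: sin φ = 0.607408, cos φ = 0.794390, sin λ = 0.628521, cos λ = -0.777792.
ΔE = −sin λ·ΔX + cos λ·ΔY = −(0.628521)·(602.8) + (-0.777792)·(-163.1) = -252.01 m.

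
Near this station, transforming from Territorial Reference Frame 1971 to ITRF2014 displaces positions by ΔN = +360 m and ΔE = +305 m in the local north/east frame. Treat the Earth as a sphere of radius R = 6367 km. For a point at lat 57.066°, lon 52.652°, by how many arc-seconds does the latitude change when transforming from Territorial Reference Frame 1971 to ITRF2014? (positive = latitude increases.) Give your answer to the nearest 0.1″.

Δφ = 11.7″

On a sphere of radius R, 1 rad of latitude = R, so Δφ = ΔN / R = 360.0 / 6367000 = 5.6542e-05 rad = 11.663″.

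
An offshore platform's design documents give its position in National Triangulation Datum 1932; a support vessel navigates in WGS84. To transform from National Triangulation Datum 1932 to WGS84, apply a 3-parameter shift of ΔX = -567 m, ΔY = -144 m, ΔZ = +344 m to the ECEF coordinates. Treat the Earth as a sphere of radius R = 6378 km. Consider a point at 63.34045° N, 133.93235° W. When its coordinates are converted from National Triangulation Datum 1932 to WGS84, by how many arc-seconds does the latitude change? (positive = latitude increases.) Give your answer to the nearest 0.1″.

Δφ = -9.4″

sin φ = 0.893688, cos φ = 0.448688, sin λ = -0.720159, cos λ = -0.693809.
North component: ΔN = −sin φ cos λ·ΔX − sin φ sin λ·ΔY + cos φ·ΔZ = −(0.893688)(-0.693809)(-567) − (0.893688)(-0.720159)(-144) + (0.448688)(344) = -289.90 m.
1° of latitude spans πR/180 = 111317 m, so Δφ = -289.90 / 111317 × 3600 = -9.375″.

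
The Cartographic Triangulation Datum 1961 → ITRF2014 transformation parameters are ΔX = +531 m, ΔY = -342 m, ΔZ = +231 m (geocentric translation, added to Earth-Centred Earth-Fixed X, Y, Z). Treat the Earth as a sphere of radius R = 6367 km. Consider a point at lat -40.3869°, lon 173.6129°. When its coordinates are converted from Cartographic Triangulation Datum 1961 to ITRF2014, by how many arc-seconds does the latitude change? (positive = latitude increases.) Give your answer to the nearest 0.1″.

Δφ = -6.2″

sin φ = -0.647946, cos φ = 0.761686, sin λ = 0.111245, cos λ = -0.993793.
North component: ΔN = −sin φ cos λ·ΔX − sin φ sin λ·ΔY + cos φ·ΔZ = −(-0.647946)(-0.993793)(531) − (-0.647946)(0.111245)(-342) + (0.761686)(231) = -190.63 m.
1° of latitude spans πR/180 = 111125 m, so Δφ = -190.63 / 111125 × 3600 = -6.175″.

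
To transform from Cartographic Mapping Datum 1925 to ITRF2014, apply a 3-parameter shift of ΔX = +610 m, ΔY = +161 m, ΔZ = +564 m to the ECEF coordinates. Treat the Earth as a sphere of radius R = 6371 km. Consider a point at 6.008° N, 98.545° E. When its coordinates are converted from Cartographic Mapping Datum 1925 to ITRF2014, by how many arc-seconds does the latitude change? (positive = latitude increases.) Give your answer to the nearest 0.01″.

sin φ = 0.104667, cos φ = 0.994507, sin λ = 0.988899, cos λ = -0.148586.
North component: ΔN = −sin φ cos λ·ΔX − sin φ sin λ·ΔY + cos φ·ΔZ = −(0.104667)(-0.148586)(610) − (0.104667)(0.988899)(161) + (0.994507)(564) = 553.72 m.
1° of latitude spans πR/180 = 111195 m, so Δφ = 553.72 / 111195 × 3600 = 17.927″.

Δφ = 17.93″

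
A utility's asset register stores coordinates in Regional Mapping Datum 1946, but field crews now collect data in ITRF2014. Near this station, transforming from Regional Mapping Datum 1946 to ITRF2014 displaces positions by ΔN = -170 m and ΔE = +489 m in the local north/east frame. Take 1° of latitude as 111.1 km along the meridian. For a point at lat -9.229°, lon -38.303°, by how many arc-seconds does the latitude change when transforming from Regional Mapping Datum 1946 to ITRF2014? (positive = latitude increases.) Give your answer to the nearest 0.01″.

1° of latitude = 111.1 km, so Δφ = -170.0 / 111100 = -0.0015302° = -5.509″.

Δφ = -5.51″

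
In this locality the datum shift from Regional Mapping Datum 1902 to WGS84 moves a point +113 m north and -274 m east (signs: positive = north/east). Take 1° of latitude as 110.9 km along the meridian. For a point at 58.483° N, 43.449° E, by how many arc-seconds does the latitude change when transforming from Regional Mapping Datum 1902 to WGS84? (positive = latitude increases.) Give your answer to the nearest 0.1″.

1° of latitude = 110.9 km, so Δφ = 113.0 / 110900 = 0.0010189° = 3.668″.

Δφ = 3.7″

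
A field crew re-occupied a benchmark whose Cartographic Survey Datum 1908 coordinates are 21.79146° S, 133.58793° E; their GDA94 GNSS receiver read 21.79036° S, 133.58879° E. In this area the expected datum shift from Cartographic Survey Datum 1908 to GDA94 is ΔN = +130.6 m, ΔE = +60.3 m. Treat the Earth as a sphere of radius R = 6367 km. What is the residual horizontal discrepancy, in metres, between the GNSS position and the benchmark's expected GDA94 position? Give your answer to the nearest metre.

Observed coordinate differences: Δφ = +0.00110°, Δλ = +0.00086°.
Converting to metres (1° lat = 111125 m, cos φ = 0.928541): observed ΔN = 122.2 m, observed ΔE = 88.7 m.
Subtracting the expected shift leaves a residual of 122.2 − (130.6) = -8.4 m north and 88.7 − (60.3) = 28.4 m east.
Residual distance = √((-8.4)² + 28.4²) = 29.6 m.

30 m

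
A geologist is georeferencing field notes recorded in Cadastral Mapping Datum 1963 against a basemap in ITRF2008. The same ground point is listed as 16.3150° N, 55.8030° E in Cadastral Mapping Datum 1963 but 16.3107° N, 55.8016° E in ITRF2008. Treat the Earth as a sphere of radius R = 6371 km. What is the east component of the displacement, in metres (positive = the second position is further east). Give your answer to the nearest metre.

ΔE = -149 m

Δφ = 16.3107° − 16.3150° = -0.0043°; Δλ = 55.8016° − 55.8030° = -0.0014°.
1° along a meridian = πR/180 = 111195 m.
ΔN = Δφ × 111195 = -478.1 m; ΔE = Δλ × 111195 × cos(16.3150°) = -0.0014 × 111195 × 0.959732 = -149.4 m.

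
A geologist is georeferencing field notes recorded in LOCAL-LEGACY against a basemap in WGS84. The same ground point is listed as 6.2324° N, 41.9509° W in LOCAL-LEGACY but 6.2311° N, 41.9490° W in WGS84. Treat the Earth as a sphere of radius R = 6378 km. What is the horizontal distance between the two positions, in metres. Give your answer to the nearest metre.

255 m

Δφ = 6.2311° − 6.2324° = -0.0013°; Δλ = -41.9490° − -41.9509° = +0.0019°.
1° along a meridian = πR/180 = 111317 m.
ΔN = Δφ × 111317 = -144.7 m; ΔE = Δλ × 111317 × cos(6.2324°) = +0.0019 × 111317 × 0.994090 = 210.3 m.
Distance = √(ΔE² + ΔN²) = √(210.3² + (-144.7)²) = 255.2 m.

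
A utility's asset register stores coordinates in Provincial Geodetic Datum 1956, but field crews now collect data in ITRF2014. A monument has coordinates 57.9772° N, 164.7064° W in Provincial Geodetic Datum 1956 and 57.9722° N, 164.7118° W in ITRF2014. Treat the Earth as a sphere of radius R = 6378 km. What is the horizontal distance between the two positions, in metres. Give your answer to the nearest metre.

Δφ = 57.9722° − 57.9772° = -0.0050°; Δλ = -164.7118° − -164.7064° = -0.0054°.
1° along a meridian = πR/180 = 111317 m.
ΔN = Δφ × 111317 = -556.6 m; ΔE = Δλ × 111317 × cos(57.9772°) = -0.0054 × 111317 × 0.530257 = -318.7 m.
Distance = √(ΔE² + ΔN²) = √((-318.7)² + (-556.6)²) = 641.4 m.

641 m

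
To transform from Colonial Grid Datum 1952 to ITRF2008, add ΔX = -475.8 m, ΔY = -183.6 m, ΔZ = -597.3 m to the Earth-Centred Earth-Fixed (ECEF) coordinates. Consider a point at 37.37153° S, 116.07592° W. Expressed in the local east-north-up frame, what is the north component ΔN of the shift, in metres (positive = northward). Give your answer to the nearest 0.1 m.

At φ = -37.37153°, λ = -116.07592°: sin φ = -0.606981, cos φ = 0.794716, sin λ = -0.898212, cos λ = -0.439562.
ΔN = −sin φ cos λ·ΔX − sin φ sin λ·ΔY + cos φ·ΔZ = −(-0.606981)(-0.439562)(-475.8) − (-0.606981)(-0.898212)(-183.6) + (0.794716)(-597.3) = -247.64 m.

ΔN = -247.6 m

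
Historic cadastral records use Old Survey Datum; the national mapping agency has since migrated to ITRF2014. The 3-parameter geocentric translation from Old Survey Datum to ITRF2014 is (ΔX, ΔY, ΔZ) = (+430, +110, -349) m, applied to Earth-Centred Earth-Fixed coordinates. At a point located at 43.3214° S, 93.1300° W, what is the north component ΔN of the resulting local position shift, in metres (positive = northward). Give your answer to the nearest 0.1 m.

At φ = -43.3214°, λ = -93.1300°: sin φ = -0.686090, cos φ = 0.727517, sin λ = -0.998508, cos λ = -0.054602.
ΔN = −sin φ cos λ·ΔX − sin φ sin λ·ΔY + cos φ·ΔZ = −(-0.686090)(-0.054602)(430) − (-0.686090)(-0.998508)(110) + (0.727517)(-349) = -345.37 m.

ΔN = -345.4 m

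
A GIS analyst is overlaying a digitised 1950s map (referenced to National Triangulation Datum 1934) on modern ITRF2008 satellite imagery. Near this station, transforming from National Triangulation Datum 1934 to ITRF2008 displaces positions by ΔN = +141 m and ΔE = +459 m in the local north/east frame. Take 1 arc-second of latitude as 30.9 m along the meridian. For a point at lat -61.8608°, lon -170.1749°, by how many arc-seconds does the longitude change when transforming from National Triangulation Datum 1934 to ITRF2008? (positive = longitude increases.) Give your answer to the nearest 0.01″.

Δλ = 31.50″

At latitude -61.8608°, cos φ = 0.471615.
1″ of longitude at this latitude = 30.90 × cos φ = 14.5729 m, so Δλ = 459.0 / 14.5729 = 31.497″.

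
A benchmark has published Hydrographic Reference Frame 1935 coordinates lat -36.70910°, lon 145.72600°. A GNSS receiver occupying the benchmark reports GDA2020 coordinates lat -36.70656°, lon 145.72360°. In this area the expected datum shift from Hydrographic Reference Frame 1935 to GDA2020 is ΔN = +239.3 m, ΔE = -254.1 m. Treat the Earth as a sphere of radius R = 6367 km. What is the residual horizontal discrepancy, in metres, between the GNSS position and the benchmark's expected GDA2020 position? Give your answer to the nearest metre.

59 m

Observed coordinate differences: Δφ = +0.00254°, Δλ = -0.00240°.
Converting to metres (1° lat = 111125 m, cos φ = 0.801681): observed ΔN = 282.3 m, observed ΔE = -213.8 m.
Subtracting the expected shift leaves a residual of 282.3 − (239.3) = 43.0 m north and -213.8 − (-254.1) = 40.3 m east.
Residual distance = √(43.0² + 40.3²) = 58.9 m.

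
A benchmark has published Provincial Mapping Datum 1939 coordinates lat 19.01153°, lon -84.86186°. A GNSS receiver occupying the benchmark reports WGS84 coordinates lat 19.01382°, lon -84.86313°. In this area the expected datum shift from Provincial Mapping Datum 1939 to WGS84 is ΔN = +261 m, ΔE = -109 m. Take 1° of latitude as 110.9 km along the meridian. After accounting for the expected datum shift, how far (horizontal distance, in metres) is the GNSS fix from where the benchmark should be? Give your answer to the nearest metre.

25 m

Observed coordinate differences: Δφ = +0.00229°, Δλ = -0.00127°.
Converting to metres (1° lat = 110900 m, cos φ = 0.945453): observed ΔN = 254.0 m, observed ΔE = -133.2 m.
Subtracting the expected shift leaves a residual of 254.0 − (261) = -7.0 m north and -133.2 − (-109) = -24.2 m east.
Residual distance = √((-7.0)² + (-24.2)²) = 25.2 m.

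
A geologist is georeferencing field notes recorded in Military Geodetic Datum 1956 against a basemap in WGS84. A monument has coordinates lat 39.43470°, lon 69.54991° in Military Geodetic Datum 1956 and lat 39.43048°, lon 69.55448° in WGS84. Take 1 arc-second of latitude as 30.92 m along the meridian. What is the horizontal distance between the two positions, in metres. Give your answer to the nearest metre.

612 m

Δφ = 39.43048° − 39.43470° = -0.00422°; Δλ = 69.55448° − 69.54991° = +0.00457°.
1° of latitude = 3600 × 30.92 = 111312 m.
ΔN = Δφ × 111312 = -469.7 m; ΔE = Δλ × 111312 × cos(39.43470°) = +0.00457 × 111312 × 0.772349 = 392.9 m.
Distance = √(ΔE² + ΔN²) = √(392.9² + (-469.7)²) = 612.4 m.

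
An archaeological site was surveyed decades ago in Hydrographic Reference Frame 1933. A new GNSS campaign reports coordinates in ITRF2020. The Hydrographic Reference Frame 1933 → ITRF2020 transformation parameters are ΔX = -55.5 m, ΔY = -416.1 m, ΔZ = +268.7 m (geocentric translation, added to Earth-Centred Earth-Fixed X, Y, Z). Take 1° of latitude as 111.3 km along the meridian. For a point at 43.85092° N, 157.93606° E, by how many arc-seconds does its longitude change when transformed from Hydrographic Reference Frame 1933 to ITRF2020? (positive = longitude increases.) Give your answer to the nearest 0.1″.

Δλ = 18.2″

sin φ = 0.692784, cos φ = 0.721145, sin λ = 0.375641, cos λ = -0.926765.
East component: ΔE = −sin λ·ΔX + cos λ·ΔY = −(0.375641)(-55.5) + (-0.926765)(-416.1) = 406.48 m.
1° of latitude spans 111300 m; at latitude φ, 1° of longitude spans that × cos φ = 80263.4 m, so Δλ = 406.48 / 80263.4 × 3600 = 18.231″.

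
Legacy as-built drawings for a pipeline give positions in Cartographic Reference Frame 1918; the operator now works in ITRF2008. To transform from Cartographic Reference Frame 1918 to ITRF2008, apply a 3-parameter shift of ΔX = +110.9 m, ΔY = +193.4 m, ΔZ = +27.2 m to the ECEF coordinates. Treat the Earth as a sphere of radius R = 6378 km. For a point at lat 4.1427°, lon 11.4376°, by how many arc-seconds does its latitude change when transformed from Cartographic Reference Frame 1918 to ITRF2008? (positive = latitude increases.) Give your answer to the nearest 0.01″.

Δφ = 0.53″

sin φ = 0.072241, cos φ = 0.997387, sin λ = 0.198301, cos λ = 0.980141.
North component: ΔN = −sin φ cos λ·ΔX − sin φ sin λ·ΔY + cos φ·ΔZ = −(0.072241)(0.980141)(110.9) − (0.072241)(0.198301)(193.4) + (0.997387)(27.2) = 16.51 m.
1° of latitude spans πR/180 = 111317 m, so Δφ = 16.51 / 111317 × 3600 = 0.534″.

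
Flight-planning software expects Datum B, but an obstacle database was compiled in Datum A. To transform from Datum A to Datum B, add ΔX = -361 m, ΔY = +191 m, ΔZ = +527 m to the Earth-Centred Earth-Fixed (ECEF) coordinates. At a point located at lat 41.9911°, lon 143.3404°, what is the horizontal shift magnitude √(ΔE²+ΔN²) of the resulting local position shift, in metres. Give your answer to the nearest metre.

137 m

The local east axis at (φ, λ) is (−sin λ, cos λ, 0), so ΔE = −sin(143.3404°)·(-361) + cos(143.3404°)·191 = 62.32 m.
The local north axis is (−sin φ cos λ, −sin φ sin λ, cos φ), giving ΔN = -193.742 − 76.293 + 391.692 = 121.66 m.
Horizontal magnitude = √(ΔE² + ΔN²) = √(62.32² + 121.66²) = 136.69 m.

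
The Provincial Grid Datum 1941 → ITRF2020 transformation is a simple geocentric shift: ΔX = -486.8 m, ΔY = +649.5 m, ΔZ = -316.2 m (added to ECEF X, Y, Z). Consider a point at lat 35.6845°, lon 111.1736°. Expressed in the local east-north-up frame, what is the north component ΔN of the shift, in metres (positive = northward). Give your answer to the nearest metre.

ΔN = -713 m

At φ = 35.6845°, λ = 111.1736°: sin φ = 0.583322, cos φ = 0.812241, sin λ = 0.932490, cos λ = -0.361195.
ΔN = −sin φ cos λ·ΔX − sin φ sin λ·ΔY + cos φ·ΔZ = −(0.583322)(-0.361195)(-486.8) − (0.583322)(0.932490)(649.5) + (0.812241)(-316.2) = -712.69 m.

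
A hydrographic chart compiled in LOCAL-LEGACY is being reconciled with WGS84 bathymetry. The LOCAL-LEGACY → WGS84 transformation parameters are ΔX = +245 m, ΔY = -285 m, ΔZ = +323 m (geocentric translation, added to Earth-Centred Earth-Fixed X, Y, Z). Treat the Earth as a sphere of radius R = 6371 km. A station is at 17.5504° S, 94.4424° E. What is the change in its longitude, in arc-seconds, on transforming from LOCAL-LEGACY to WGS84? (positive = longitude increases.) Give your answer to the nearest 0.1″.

sin φ = -0.301545, cos φ = 0.953452, sin λ = 0.996996, cos λ = -0.077457.
East component: ΔE = −sin λ·ΔX + cos λ·ΔY = −(0.996996)(245) + (-0.077457)(-285) = -222.19 m.
1° of latitude spans πR/180 = 111195 m; at latitude φ, 1° of longitude spans that × cos φ = 106019.0 m, so Δλ = -222.19 / 106019.0 × 3600 = -7.545″.

Δλ = -7.5″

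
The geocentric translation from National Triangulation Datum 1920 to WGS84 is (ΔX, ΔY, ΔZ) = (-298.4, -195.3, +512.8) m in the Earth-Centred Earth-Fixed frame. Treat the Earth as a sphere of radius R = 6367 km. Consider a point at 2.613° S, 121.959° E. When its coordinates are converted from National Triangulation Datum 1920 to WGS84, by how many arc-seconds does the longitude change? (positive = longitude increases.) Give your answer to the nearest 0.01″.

Δλ = 11.56″

sin φ = -0.045590, cos φ = 0.998960, sin λ = 0.848427, cos λ = -0.529312.
East component: ΔE = −sin λ·ΔX + cos λ·ΔY = −(0.848427)(-298.4) + (-0.529312)(-195.3) = 356.55 m.
1° of latitude spans πR/180 = 111125 m; at latitude φ, 1° of longitude spans that × cos φ = 111009.6 m, so Δλ = 356.55 / 111009.6 × 3600 = 11.563″.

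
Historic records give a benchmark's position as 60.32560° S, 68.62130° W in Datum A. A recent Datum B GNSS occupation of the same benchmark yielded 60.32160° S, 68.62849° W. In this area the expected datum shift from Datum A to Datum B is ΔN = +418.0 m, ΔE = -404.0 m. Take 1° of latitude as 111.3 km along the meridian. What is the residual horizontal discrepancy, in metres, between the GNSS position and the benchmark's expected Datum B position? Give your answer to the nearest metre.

Observed coordinate differences: Δφ = +0.00400°, Δλ = -0.00719°.
Converting to metres (1° lat = 111300 m, cos φ = 0.495071): observed ΔN = 445.2 m, observed ΔE = -396.2 m.
Subtracting the expected shift leaves a residual of 445.2 − (418.0) = 27.2 m north and -396.2 − (-404.0) = 7.8 m east.
Residual distance = √(27.2² + 7.8²) = 28.3 m.

28 m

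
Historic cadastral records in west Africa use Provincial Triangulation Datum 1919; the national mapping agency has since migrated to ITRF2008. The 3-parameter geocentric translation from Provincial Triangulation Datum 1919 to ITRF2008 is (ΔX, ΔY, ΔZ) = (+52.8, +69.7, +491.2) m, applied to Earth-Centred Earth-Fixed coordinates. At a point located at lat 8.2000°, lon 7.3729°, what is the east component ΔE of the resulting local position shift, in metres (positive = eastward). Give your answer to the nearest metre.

The local east axis at (φ, λ) is (−sin λ, cos λ, 0), so ΔE = −sin(7.3729°)·52.8 + cos(7.3729°)·69.7 = 62.35 m.

ΔE = 62 m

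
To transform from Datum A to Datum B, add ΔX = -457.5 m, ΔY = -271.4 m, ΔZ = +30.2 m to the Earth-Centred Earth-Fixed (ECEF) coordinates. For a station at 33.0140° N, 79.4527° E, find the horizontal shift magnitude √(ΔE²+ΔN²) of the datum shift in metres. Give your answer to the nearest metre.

The local east axis at (φ, λ) is (−sin λ, cos λ, 0), so ΔE = −sin(79.4527°)·(-457.5) + cos(79.4527°)·(-271.4) = 400.09 m.
The local north axis is (−sin φ cos λ, −sin φ sin λ, cos φ), giving ΔN = 45.627 + 145.372 + 25.324 = 216.32 m.
Horizontal magnitude = √(ΔE² + ΔN²) = √(400.09² + 216.32²) = 454.83 m.

455 m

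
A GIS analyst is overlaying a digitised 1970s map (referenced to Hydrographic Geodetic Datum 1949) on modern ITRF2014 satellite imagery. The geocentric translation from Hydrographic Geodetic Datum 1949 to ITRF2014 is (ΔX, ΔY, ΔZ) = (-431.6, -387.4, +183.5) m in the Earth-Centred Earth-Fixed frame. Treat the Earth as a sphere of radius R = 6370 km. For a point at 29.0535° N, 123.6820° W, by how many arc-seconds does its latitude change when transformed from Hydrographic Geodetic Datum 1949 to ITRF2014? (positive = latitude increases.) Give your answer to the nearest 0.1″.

sin φ = 0.485626, cos φ = 0.874167, sin λ = -0.832128, cos λ = -0.554583.
North component: ΔN = −sin φ cos λ·ΔX − sin φ sin λ·ΔY + cos φ·ΔZ = −(0.485626)(-0.554583)(-431.6) − (0.485626)(-0.832128)(-387.4) + (0.874167)(183.5) = -112.38 m.
1° of latitude spans πR/180 = 111177 m, so Δφ = -112.38 / 111177 × 3600 = -3.639″.

Δφ = -3.6″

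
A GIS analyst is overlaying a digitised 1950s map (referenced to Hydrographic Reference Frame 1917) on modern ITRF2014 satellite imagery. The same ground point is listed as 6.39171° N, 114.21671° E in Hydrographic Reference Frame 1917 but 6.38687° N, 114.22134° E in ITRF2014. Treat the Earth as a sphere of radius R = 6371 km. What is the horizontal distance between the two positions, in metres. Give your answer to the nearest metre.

743 m

Δφ = 6.38687° − 6.39171° = -0.00484°; Δλ = 114.22134° − 114.21671° = +0.00463°.
1° along a meridian = πR/180 = 111195 m.
ΔN = Δφ × 111195 = -538.2 m; ΔE = Δλ × 111195 × cos(6.39171°) = +0.00463 × 111195 × 0.993784 = 511.6 m.
Distance = √(ΔE² + ΔN²) = √(511.6² + (-538.2)²) = 742.6 m.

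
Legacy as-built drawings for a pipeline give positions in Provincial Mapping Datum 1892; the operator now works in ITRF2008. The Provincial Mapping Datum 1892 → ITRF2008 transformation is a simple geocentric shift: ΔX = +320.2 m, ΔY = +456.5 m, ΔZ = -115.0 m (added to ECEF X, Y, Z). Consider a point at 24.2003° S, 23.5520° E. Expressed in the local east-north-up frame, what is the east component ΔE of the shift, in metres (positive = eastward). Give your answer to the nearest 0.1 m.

ΔE = 290.5 m

The local east axis at (φ, λ) is (−sin λ, cos λ, 0), so ΔE = −sin(23.5520°)·320.2 + cos(23.5520°)·456.5 = 290.53 m.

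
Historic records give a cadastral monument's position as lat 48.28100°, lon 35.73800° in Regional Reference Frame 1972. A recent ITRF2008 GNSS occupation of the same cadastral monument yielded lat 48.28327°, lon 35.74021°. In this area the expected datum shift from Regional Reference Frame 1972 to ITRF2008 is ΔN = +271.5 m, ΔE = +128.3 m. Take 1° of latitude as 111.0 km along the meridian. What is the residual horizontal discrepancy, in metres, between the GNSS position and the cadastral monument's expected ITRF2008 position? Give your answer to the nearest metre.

40 m

Observed coordinate differences: Δφ = +0.00227°, Δλ = +0.00221°.
Converting to metres (1° lat = 111000 m, cos φ = 0.665478): observed ΔN = 252.0 m, observed ΔE = 163.2 m.
Subtracting the expected shift leaves a residual of 252.0 − (271.5) = -19.5 m north and 163.2 − (128.3) = 34.9 m east.
Residual distance = √((-19.5)² + 34.9²) = 40.0 m.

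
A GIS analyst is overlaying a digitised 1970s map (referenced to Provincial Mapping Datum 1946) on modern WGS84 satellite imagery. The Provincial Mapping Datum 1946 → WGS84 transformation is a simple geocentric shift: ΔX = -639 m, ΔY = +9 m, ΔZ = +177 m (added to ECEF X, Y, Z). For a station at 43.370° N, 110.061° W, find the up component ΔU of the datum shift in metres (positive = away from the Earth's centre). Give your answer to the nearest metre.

The local up (radial) axis is (cos φ cos λ, cos φ sin λ, sin φ), giving ΔU = 159.337 − 6.145 + 121.547 = 274.74 m.

ΔU = 275 m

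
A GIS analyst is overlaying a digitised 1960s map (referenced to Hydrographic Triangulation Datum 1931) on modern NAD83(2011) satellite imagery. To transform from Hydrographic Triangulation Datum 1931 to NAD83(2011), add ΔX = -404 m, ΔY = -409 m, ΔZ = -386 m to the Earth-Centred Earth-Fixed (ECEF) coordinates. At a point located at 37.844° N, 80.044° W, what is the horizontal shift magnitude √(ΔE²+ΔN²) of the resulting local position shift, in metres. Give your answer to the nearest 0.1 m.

The local east axis at (φ, λ) is (−sin λ, cos λ, 0), so ΔE = −sin(-80.044°)·(-404) + cos(-80.044°)·(-409) = -468.63 m.
The local north axis is (−sin φ cos λ, −sin φ sin λ, cos φ), giving ΔN = 42.853 − 247.148 − 304.818 = -509.11 m.
Horizontal magnitude = √(ΔE² + ΔN²) = √((-468.63)² + (-509.11)²) = 691.96 m.

692.0 m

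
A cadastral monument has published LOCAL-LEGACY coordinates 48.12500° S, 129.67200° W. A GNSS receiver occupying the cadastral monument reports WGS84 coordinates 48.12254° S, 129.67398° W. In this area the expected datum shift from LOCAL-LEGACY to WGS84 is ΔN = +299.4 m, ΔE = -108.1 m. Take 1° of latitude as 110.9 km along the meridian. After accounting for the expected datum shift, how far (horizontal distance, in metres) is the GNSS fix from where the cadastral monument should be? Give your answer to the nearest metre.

47 m

Observed coordinate differences: Δφ = +0.00246°, Δλ = -0.00198°.
Converting to metres (1° lat = 110900 m, cos φ = 0.667508): observed ΔN = 272.8 m, observed ΔE = -146.6 m.
Subtracting the expected shift leaves a residual of 272.8 − (299.4) = -26.6 m north and -146.6 − (-108.1) = -38.5 m east.
Residual distance = √((-26.6)² + (-38.5)²) = 46.8 m.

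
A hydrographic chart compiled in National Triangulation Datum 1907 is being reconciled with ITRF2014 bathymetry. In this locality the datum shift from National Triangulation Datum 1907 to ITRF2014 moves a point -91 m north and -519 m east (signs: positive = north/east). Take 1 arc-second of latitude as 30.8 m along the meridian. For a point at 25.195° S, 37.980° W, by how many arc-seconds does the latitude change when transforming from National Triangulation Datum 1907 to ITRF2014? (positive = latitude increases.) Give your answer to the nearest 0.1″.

Δφ = -3.0″

1″ of latitude = 30.80 m, so Δφ = -91.0 / 30.80 = -2.955″.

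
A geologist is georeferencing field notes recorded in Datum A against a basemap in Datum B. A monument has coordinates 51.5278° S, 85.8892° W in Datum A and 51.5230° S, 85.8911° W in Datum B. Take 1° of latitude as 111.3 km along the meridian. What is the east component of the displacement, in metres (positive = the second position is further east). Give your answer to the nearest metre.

Δφ = -51.5230° − -51.5278° = +0.0048°; Δλ = -85.8911° − -85.8892° = -0.0019°.
ΔN = Δφ × 111300 = 534.2 m; ΔE = Δλ × 111300 × cos(-51.5278°) = -0.0019 × 111300 × 0.622135 = -131.6 m.

ΔE = -132 m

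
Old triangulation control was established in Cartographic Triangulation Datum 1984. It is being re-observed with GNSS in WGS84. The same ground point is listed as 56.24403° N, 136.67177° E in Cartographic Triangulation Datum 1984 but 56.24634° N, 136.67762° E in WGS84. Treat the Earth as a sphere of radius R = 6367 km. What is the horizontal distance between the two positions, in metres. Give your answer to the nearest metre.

443 m

Δφ = 56.24634° − 56.24403° = +0.00231°; Δλ = 136.67762° − 136.67177° = +0.00585°.
1° along a meridian = πR/180 = 111125 m.
ΔN = Δφ × 111125 = 256.7 m; ΔE = Δλ × 111125 × cos(56.24403°) = +0.00585 × 111125 × 0.555657 = 361.2 m.
Distance = √(ΔE² + ΔN²) = √(361.2² + 256.7²) = 443.1 m.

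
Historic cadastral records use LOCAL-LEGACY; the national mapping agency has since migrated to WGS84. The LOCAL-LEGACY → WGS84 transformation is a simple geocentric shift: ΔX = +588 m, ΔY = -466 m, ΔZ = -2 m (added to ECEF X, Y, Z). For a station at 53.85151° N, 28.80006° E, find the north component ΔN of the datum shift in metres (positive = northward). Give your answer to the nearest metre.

ΔN = -236 m

The local north axis is (−sin φ cos λ, −sin φ sin λ, cos φ), giving ΔN = -416.074 + 181.280 − 1.180 = -235.97 m.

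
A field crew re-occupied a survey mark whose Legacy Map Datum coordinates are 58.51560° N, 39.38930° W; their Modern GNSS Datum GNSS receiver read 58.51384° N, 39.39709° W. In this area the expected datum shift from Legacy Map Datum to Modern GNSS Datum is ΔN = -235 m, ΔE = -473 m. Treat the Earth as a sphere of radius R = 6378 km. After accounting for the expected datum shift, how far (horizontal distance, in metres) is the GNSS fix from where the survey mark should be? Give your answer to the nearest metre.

Observed coordinate differences: Δφ = -0.00176°, Δλ = -0.00779°.
Converting to metres (1° lat = 111317 m, cos φ = 0.522266): observed ΔN = -195.9 m, observed ΔE = -452.9 m.
Subtracting the expected shift leaves a residual of -195.9 − (-235) = 39.1 m north and -452.9 − (-473) = 20.1 m east.
Residual distance = √(39.1² + 20.1²) = 44.0 m.

44 m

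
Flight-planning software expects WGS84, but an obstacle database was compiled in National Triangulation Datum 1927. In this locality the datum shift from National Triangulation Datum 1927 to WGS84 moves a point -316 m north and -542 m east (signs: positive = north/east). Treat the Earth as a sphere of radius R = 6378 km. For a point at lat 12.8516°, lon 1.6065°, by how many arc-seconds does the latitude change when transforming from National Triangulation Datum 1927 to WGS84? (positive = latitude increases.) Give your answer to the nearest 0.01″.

On a sphere of radius R, 1 rad of latitude = R, so Δφ = ΔN / R = -316.0 / 6378000 = -4.9545e-05 rad = -10.219″.

Δφ = -10.22″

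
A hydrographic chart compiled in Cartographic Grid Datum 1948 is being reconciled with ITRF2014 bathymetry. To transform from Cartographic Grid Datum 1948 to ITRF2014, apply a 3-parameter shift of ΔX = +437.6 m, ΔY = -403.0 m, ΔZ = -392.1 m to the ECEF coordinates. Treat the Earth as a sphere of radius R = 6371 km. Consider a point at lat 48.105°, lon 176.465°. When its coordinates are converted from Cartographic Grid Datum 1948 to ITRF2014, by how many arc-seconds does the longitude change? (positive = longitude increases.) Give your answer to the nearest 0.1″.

sin φ = 0.744370, cos φ = 0.667768, sin λ = 0.061658, cos λ = -0.998097.
East component: ΔE = −sin λ·ΔX + cos λ·ΔY = −(0.061658)(437.6) + (-0.998097)(-403.0) = 375.25 m.
1° of latitude spans πR/180 = 111195 m; at latitude φ, 1° of longitude spans that × cos φ = 74252.4 m, so Δλ = 375.25 / 74252.4 × 3600 = 18.193″.

Δλ = 18.2″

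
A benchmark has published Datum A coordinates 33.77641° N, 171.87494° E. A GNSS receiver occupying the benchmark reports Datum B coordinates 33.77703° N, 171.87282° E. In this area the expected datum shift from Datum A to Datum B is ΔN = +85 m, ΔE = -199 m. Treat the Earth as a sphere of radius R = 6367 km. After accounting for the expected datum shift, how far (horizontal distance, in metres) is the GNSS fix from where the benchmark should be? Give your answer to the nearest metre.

16 m

Observed coordinate differences: Δφ = +0.00062°, Δλ = -0.00212°.
Converting to metres (1° lat = 111125 m, cos φ = 0.831213): observed ΔN = 68.9 m, observed ΔE = -195.8 m.
Subtracting the expected shift leaves a residual of 68.9 − (85) = -16.1 m north and -195.8 − (-199) = 3.2 m east.
Residual distance = √((-16.1)² + 3.2²) = 16.4 m.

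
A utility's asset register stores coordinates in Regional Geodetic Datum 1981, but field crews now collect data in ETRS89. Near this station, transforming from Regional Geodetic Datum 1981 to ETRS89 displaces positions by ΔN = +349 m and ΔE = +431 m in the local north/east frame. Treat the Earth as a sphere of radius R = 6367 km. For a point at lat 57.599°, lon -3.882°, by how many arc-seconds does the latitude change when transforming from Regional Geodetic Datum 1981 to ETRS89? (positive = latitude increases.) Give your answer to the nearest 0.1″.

Δφ = 11.3″

On a sphere of radius R, 1 rad of latitude = R, so Δφ = ΔN / R = 349.0 / 6367000 = 5.4814e-05 rad = 11.306″.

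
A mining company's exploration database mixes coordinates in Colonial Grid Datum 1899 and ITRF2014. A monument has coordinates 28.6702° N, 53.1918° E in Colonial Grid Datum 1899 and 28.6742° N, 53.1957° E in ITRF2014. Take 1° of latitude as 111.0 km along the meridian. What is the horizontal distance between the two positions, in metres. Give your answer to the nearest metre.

Δφ = 28.6742° − 28.6702° = +0.0040°; Δλ = 53.1957° − 53.1918° = +0.0039°.
ΔN = Δφ × 111000 = 444.0 m; ΔE = Δλ × 111000 × cos(28.6702°) = +0.0039 × 111000 × 0.877396 = 379.8 m.
Distance = √(ΔE² + ΔN²) = √(379.8² + 444.0²) = 584.3 m.

584 m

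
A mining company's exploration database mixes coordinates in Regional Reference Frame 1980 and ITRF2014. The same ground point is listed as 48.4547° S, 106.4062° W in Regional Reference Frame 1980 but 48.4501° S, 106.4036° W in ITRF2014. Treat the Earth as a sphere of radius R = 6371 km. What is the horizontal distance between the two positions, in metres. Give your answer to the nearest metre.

Δφ = -48.4501° − -48.4547° = +0.0046°; Δλ = -106.4036° − -106.4062° = +0.0026°.
1° along a meridian = πR/180 = 111195 m.
ΔN = Δφ × 111195 = 511.5 m; ΔE = Δλ × 111195 × cos(-48.4547°) = +0.0026 × 111195 × 0.663212 = 191.7 m.
Distance = √(ΔE² + ΔN²) = √(191.7² + 511.5²) = 546.3 m.

546 m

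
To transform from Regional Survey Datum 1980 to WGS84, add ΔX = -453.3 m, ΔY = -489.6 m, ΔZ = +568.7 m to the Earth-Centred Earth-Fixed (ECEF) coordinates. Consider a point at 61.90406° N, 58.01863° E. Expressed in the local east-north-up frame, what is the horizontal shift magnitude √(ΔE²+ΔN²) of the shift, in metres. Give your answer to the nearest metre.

At φ = 61.90406°, λ = 58.01863°: sin φ = 0.882160, cos φ = 0.470949, sin λ = 0.848220, cos λ = 0.529643.
ΔE = −sin λ·ΔX + cos λ·ΔY = −(0.848220)·(-453.3) + (0.529643)·(-489.6) = 125.18 m.
ΔN = −sin φ cos λ·ΔX − sin φ sin λ·ΔY + cos φ·ΔZ = −(0.882160)(0.529643)(-453.3) − (0.882160)(0.848220)(-489.6) + (0.470949)(568.7) = 845.98 m.
Horizontal magnitude = √(ΔE² + ΔN²) = √(125.18² + 845.98²) = 855.19 m.

855 m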